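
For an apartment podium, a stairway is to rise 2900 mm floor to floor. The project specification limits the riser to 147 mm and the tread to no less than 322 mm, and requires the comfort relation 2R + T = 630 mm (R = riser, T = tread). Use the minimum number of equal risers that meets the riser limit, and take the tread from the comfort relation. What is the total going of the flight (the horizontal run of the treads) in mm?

At most 147 each: 2900/147 = 19.73, giving 20 risers.
R = 2900 ÷ 20 = 145 mm.
Tread T = 630 − 2 × 145 = 340 mm (≥ 322 mm).
Treads = 20 − 1 = 19; going = 19 × 340 = 6460 mm.

6460 mm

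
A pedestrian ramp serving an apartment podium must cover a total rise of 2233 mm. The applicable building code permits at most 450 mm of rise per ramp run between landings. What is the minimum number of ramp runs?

At most 450 each: 2233/450 = 4.96, giving 5 ramp runs.

5 runs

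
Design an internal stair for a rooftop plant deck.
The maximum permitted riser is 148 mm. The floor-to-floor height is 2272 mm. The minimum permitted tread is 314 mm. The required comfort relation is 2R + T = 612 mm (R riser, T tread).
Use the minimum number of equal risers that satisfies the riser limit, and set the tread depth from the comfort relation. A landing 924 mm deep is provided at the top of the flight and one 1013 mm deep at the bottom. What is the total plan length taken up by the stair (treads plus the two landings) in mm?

6857 mm

⌈2272/148⌉ = 16 risers.
R = 2272 ÷ 16 = 142 mm.
From 2R + T = 612: T = 612 − 284 = 328 mm.
Going = (16 − 1) × 328 = 4920 mm.
Enclosure = 4920 + 924 + 1013 = 6857 mm.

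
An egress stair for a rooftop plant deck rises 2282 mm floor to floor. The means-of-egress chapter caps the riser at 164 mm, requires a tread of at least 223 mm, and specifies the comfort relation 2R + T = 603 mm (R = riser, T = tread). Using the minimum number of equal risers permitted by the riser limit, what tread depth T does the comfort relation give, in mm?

277 mm

2282 / 164 = 13.91, so 14 risers are needed.
R = 2282 ÷ 14 = 163 mm.
From 2R + T = 603: T = 603 − 326 = 277 mm.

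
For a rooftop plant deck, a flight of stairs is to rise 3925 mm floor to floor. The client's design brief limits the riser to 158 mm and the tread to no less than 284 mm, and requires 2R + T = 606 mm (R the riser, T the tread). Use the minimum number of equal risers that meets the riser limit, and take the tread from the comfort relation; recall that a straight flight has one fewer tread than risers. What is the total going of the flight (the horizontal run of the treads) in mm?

At most 158 each: 3925/158 = 24.84, giving 25 risers.
R = 3925 ÷ 25 = 157 mm.
T = 606 − 2·157 = 292 mm, which satisfies the 284 mm minimum.
Going = (25 − 1) × 292 = 7008 mm.

7008 mm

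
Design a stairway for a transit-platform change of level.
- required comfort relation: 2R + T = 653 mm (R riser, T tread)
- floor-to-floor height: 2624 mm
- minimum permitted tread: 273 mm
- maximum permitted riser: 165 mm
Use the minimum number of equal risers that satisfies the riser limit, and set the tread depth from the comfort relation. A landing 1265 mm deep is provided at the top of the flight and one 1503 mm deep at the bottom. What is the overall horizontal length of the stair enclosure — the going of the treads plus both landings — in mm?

2624 / 165 = 15.903 → round up to 16 risers.
R = 2624 ÷ 16 = 164 mm.
T = 653 − 2·164 = 325 mm, which satisfies the 273 mm minimum.
Going = (16 − 1) × 325 = 4875 mm.
Add landings: 4875 + 1265 + 1503 = 7643 mm.

7643 mm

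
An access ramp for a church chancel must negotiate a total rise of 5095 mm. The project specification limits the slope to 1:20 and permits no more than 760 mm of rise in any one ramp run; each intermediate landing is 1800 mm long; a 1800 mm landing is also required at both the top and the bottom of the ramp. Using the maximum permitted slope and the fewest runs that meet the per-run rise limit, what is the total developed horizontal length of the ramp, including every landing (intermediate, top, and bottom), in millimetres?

116300 mm

At most 760 each: 5095/760 = 6.70, giving 7 ramp runs. That means 6 intermediate landings.
Ramp run (horizontal) at 1:20: 5095 × 20 = 101900 mm.
Intermediate landings: 6 × 1800 = 10800 mm.
Top and bottom landings: 2 × 1800 = 3600 mm.
Total = 101900 + 10800 + 3600 = 116300 mm.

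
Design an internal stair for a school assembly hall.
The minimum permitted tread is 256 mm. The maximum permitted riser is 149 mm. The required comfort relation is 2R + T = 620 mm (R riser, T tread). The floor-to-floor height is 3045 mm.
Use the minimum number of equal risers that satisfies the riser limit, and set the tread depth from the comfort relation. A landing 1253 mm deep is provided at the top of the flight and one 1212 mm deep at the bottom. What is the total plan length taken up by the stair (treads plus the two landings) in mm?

9065 mm

⌈3045/149⌉ = 21 risers.
Riser R = 3045 / 21 = 145 mm, within the 149 mm limit.
T = 620 − 2·145 = 330 mm, which satisfies the 256 mm minimum.
Treads = 21 − 1 = 20; going = 20 × 330 = 6600 mm.
Add landings: 6600 + 1253 + 1212 = 9065 mm.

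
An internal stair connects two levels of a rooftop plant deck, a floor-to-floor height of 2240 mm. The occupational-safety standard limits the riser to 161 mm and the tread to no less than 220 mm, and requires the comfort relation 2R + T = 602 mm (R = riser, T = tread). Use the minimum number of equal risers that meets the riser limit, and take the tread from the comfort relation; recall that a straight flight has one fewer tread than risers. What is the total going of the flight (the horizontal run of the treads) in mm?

2240 / 161 = 13.913 → round up to 14 risers.
Riser R = 2240 / 14 = 160 mm, within the 161 mm limit.
From 2R + T = 602: T = 602 − 320 = 282 mm.
Treads = 14 − 1 = 13; going = 13 × 282 = 3666 mm.

3666 mm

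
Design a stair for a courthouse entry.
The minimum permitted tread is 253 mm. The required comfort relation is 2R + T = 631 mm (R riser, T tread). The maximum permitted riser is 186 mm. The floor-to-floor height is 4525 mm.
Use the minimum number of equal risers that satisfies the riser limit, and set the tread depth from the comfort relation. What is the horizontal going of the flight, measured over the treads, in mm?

6456 mm

⌈4525/186⌉ = 25 risers.
R = 4525 ÷ 25 = 181 mm.
T = 631 − 2·181 = 269 mm, which satisfies the 253 mm minimum.
Treads = 25 − 1 = 24; going = 24 × 269 = 6456 mm.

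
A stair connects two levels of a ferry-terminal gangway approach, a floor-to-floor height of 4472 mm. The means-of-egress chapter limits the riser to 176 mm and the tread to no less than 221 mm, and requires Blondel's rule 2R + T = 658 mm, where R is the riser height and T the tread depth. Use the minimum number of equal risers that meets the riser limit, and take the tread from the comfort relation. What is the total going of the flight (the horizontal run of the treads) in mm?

4472 / 176 = 25.409 → round up to 26 risers.
Riser R = 4472 / 26 = 172 mm, within the 176 mm limit.
From 2R + T = 658: T = 658 − 344 = 314 mm.
Going = (26 − 1) × 314 = 7850 mm.

7850 mm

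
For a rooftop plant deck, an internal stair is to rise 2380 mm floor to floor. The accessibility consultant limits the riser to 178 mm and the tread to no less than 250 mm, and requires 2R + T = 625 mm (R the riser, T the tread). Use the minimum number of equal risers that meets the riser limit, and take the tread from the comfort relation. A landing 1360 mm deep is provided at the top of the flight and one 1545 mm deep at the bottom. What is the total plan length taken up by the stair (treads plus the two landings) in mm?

⌈2380/178⌉ = 14 risers.
Riser R = 2380 / 14 = 170 mm, within the 178 mm limit.
Tread T = 625 − 2 × 170 = 285 mm (≥ 250 mm).
14 risers give 13 treads; going = 13 × 285 = 3705 mm.
Add landings: 3705 + 1360 + 1545 = 6610 mm.

6610 mm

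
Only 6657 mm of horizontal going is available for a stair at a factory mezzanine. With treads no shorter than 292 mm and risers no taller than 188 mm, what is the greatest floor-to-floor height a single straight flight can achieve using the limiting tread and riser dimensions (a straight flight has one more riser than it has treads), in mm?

4324 mm

6657 / 292 = 22.80, so 22 treads fit.
Risers = treads + 1 = 23.
Maximum height = 23 × 188 = 4324 mm.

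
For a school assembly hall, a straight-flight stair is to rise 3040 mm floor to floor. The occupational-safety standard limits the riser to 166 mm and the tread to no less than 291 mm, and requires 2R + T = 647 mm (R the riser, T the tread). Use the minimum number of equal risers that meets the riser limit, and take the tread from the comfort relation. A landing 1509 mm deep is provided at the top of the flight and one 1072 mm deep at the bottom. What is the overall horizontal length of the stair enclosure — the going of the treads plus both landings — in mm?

8467 mm

⌈3040/166⌉ = 19 risers.
Each riser is 3040/19 = 160 mm (≤ 166 mm).
T = 647 − 2·160 = 327 mm, which satisfies the 291 mm minimum.
Treads = 19 − 1 = 18; going = 18 × 327 = 5886 mm.
Enclosure = 5886 + 1509 + 1072 = 8467 mm.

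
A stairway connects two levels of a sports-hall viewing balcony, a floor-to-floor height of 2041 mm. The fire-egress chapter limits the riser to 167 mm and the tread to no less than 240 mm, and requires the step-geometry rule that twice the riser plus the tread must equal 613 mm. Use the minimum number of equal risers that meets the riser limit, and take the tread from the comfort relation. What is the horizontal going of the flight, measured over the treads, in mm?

3588 mm

2041 / 167 = 12.22, so 13 risers are needed.
R = 2041 ÷ 13 = 157 mm.
From 2R + T = 613: T = 613 − 314 = 299 mm.
Treads = 13 − 1 = 12; going = 12 × 299 = 3588 mm.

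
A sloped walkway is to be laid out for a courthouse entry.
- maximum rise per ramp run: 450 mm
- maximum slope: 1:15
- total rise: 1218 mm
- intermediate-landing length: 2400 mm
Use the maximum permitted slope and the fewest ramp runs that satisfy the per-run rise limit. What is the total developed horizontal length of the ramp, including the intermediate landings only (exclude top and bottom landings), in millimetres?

⌈1218/450⌉ = 3 ramp runs. That means 2 intermediate landings.
Horizontal run for 1218 mm of rise at 1:15 is 1218 × 15 = 18270 mm.
2 intermediate landings contribute 2 × 2400 = 4800 mm.
Total developed length = 18270 + 4800 = 23070 mm.

23070 mm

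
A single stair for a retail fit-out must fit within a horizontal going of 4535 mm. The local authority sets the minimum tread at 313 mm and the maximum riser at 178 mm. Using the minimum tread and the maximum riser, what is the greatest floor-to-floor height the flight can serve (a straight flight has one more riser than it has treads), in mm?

Treads that fit: ⌊4535 / 313⌋ = 14.
Risers = treads + 1 = 15.
Maximum height = 15 × 178 = 2670 mm.

2670 mm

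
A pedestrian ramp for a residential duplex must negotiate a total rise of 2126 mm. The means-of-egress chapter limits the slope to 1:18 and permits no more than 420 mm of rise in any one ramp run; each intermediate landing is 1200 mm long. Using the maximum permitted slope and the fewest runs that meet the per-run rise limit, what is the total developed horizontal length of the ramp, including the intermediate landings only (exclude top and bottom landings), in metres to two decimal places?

At most 420 each: 2126/420 = 5.06, giving 6 ramp runs. That means 5 intermediate landings.
Ramp run (horizontal) at 1:18: 2126 × 18 = 38268 mm.
Intermediate landings: 5 × 1200 = 6000 mm.
Total developed length = 38268 + 6000 = 44268 mm.
= 44.27 m.

44.27 m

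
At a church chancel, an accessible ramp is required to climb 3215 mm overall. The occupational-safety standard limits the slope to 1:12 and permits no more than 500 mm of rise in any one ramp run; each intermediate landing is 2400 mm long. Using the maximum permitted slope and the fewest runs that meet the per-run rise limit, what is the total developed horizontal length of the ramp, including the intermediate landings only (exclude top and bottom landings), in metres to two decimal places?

3215 / 500 = 6.430 → round up to 7 ramp runs. That means 6 intermediate landings.
Ramp run (horizontal) at 1:12: 3215 × 12 = 38580 mm.
Intermediate landings: 6 × 2400 = 14400 mm.
Total developed length = 38580 + 14400 = 52980 mm.
= 52.98 m.

52.98 m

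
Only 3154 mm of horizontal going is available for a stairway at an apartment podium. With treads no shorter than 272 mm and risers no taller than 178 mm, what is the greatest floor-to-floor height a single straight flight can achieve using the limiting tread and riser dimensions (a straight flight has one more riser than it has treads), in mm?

Treads that fit: ⌊3154 / 272⌋ = 11.
Risers = treads + 1 = 12.
Maximum height = 12 × 178 = 2136 mm.

2136 mm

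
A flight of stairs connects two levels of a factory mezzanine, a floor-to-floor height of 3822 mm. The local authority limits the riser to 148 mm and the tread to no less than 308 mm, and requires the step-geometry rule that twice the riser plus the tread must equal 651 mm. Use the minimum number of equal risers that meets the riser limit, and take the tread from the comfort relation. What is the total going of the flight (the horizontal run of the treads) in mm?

8925 mm

At most 148 each: 3822/148 = 25.82, giving 26 risers.
Each riser is 3822/26 = 147 mm (≤ 148 mm).
Tread T = 651 − 2 × 147 = 357 mm (≥ 308 mm).
26 risers give 25 treads; going = 25 × 357 = 8925 mm.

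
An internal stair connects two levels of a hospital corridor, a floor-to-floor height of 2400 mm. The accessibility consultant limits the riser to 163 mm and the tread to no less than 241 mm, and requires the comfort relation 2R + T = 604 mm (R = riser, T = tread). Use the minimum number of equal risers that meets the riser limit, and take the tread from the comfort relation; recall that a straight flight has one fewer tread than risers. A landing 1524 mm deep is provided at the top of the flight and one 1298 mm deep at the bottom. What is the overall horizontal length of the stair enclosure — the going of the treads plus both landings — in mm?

2400 / 163 = 14.724 → round up to 15 risers.
R = 2400 ÷ 15 = 160 mm.
From 2R + T = 604: T = 604 − 320 = 284 mm.
Going = (15 − 1) × 284 = 3976 mm.
Add landings: 3976 + 1524 + 1298 = 6798 mm.

6798 mm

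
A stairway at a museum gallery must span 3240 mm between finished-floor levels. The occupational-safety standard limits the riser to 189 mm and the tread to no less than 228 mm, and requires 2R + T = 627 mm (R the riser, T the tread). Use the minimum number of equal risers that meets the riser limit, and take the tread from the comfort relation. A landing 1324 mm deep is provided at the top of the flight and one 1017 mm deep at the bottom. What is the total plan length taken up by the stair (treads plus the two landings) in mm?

⌈3240/189⌉ = 18 risers.
Riser R = 3240 / 18 = 180 mm, within the 189 mm limit.
T = 627 − 2·180 = 267 mm, which satisfies the 228 mm minimum.
18 risers give 17 treads; going = 17 × 267 = 4539 mm.
Add landings: 4539 + 1324 + 1017 = 6880 mm.

6880 mm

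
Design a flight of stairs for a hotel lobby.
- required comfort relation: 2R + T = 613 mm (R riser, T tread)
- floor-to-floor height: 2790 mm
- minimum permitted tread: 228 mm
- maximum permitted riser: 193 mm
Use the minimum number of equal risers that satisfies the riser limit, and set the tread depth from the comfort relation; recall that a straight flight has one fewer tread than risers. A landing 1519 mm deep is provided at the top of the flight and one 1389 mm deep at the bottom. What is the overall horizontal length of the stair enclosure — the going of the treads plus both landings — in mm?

2790 / 193 = 14.456 → round up to 15 risers.
Each riser is 2790/15 = 186 mm (≤ 193 mm).
From 2R + T = 613: T = 613 − 372 = 241 mm.
Treads = 15 − 1 = 14; going = 14 × 241 = 3374 mm.
Enclosure = 3374 + 1519 + 1389 = 6282 mm.

6282 mm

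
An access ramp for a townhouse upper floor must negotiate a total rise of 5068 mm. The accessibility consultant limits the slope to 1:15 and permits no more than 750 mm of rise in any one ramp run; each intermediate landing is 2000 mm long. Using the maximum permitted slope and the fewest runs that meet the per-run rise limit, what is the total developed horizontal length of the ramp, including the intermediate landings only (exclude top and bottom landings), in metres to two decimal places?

⌈5068/750⌉ = 7 ramp runs. That means 6 intermediate landings.
Horizontal run for 5068 mm of rise at 1:15 is 5068 × 15 = 76020 mm.
Intermediate landings: 6 × 2000 = 12000 mm.
Developed length = 76020 + 12000 = 88020 mm.
= 88.02 m.

88.02 m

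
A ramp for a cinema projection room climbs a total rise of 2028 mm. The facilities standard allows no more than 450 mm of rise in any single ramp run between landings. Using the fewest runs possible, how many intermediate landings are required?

At most 450 each: 2028/450 = 4.51, giving 5 ramp runs.
5 runs are separated by 4 intermediate landings.

4 intermediate landings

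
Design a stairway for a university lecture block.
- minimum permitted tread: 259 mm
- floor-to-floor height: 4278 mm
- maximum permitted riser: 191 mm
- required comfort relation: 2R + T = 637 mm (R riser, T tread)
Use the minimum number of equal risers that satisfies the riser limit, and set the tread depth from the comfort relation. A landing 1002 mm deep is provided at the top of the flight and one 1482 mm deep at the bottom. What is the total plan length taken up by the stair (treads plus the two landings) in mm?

8314 mm

4278 / 191 = 22.398 → round up to 23 risers.
R = 4278 ÷ 23 = 186 mm.
Tread T = 637 − 2 × 186 = 265 mm (≥ 259 mm).
Treads = 23 − 1 = 22; going = 22 × 265 = 5830 mm.
Enclosure = 5830 + 1002 + 1482 = 8314 mm.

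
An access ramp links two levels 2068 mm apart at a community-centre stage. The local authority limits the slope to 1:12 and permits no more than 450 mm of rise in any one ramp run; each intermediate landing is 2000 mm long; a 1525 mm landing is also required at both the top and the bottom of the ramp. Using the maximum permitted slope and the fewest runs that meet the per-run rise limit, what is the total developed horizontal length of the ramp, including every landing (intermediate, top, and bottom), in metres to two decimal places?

35.87 m

At most 450 each: 2068/450 = 4.60, giving 5 ramp runs. That means 4 intermediate landings.
Ramp run (horizontal) at 1:12: 2068 × 12 = 24816 mm.
Intermediate landings: 4 × 2000 = 8000 mm.
Top and bottom landings: 2 × 1525 = 3050 mm.
Total = 24816 + 8000 + 3050 = 35866 mm.
= 35.87 m.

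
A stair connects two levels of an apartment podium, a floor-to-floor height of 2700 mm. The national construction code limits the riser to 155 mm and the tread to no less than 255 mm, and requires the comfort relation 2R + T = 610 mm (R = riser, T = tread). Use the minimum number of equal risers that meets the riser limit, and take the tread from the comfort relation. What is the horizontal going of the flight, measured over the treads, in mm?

5270 mm

2700 / 155 = 17.42, so 18 risers are needed.
Riser R = 2700 / 18 = 150 mm, within the 155 mm limit.
T = 610 − 2·150 = 310 mm, which satisfies the 255 mm minimum.
Treads = 18 − 1 = 17; going = 17 × 310 = 5270 mm.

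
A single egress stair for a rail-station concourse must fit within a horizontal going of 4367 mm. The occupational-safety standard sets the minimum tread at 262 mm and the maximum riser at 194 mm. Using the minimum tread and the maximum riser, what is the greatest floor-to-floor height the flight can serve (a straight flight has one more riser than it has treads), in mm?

Treads that fit: ⌊4367 / 262⌋ = 16.
Risers = treads + 1 = 17.
Maximum height = 17 × 194 = 3298 mm.

3298 mm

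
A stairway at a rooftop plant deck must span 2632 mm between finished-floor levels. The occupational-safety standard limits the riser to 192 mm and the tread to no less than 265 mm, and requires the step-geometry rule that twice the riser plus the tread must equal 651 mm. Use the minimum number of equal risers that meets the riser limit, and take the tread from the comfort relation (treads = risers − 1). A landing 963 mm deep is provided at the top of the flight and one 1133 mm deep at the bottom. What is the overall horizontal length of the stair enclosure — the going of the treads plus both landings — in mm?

5671 mm

2632 / 192 = 13.71, so 14 risers are needed.
Each riser is 2632/14 = 188 mm (≤ 192 mm).
T = 651 − 2·188 = 275 mm, which satisfies the 265 mm minimum.
14 risers give 13 treads; going = 13 × 275 = 3575 mm.
Add landings: 3575 + 963 + 1133 = 5671 mm.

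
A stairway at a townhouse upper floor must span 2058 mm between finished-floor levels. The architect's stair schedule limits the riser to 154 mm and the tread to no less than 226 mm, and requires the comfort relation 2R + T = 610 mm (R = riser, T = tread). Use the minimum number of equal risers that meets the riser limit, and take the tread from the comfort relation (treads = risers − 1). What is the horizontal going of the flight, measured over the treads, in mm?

4108 mm

2058 / 154 = 13.364 → round up to 14 risers.
Each riser is 2058/14 = 147 mm (≤ 154 mm).
T = 610 − 2·147 = 316 mm, which satisfies the 226 mm minimum.
14 risers give 13 treads; going = 13 × 316 = 4108 mm.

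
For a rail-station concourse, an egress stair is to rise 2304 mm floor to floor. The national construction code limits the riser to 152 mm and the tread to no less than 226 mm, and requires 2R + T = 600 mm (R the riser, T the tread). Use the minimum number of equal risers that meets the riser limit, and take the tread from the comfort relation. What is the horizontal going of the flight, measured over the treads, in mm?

2304 / 152 = 15.16, so 16 risers are needed.
R = 2304 ÷ 16 = 144 mm.
Tread T = 600 − 2 × 144 = 312 mm (≥ 226 mm).
Going = (16 − 1) × 312 = 4680 mm.

4680 mm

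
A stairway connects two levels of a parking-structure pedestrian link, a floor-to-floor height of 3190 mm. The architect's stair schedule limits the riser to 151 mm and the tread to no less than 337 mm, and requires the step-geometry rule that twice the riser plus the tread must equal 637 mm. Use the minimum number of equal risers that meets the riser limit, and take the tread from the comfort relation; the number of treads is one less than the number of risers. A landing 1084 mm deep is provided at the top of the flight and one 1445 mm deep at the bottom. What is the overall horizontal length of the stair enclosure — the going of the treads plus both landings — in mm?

9816 mm

⌈3190/151⌉ = 22 risers.
Each riser is 3190/22 = 145 mm (≤ 151 mm).
T = 637 − 2·145 = 347 mm, which satisfies the 337 mm minimum.
Treads = 22 − 1 = 21; going = 21 × 347 = 7287 mm.
Enclosure = 7287 + 1084 + 1445 = 9816 mm.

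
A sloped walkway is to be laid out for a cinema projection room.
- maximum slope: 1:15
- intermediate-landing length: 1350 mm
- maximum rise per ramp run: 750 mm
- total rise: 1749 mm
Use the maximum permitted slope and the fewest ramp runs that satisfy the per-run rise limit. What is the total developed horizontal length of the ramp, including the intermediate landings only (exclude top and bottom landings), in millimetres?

28935 mm

⌈1749/750⌉ = 3 ramp runs. That means 2 intermediate landings.
Ramp run (horizontal) at 1:15: 1749 × 15 = 26235 mm.
2 intermediate landings contribute 2 × 1350 = 2700 mm.
Developed length = 26235 + 2700 = 28935 mm.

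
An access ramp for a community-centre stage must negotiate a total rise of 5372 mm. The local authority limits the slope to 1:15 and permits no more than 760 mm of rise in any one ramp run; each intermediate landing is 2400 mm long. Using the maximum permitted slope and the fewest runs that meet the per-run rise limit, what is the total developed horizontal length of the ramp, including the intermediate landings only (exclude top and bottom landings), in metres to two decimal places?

97.38 m

5372 / 760 = 7.068 → round up to 8 ramp runs. That means 7 intermediate landings.
Horizontal run for 5372 mm of rise at 1:15 is 5372 × 15 = 80580 mm.
7 intermediate landings contribute 7 × 2400 = 16800 mm.
Developed length = 80580 + 16800 = 97380 mm.
= 97.38 m.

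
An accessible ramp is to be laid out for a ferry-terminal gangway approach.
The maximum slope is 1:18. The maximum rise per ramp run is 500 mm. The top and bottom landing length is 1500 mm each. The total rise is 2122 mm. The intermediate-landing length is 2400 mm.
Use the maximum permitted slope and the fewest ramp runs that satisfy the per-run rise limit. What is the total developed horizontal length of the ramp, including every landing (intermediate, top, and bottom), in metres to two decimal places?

50.80 m

At most 500 each: 2122/500 = 4.24, giving 5 ramp runs. That means 4 intermediate landings.
Ramp run (horizontal) at 1:18: 2122 × 18 = 38196 mm.
4 intermediate landings contribute 4 × 2400 = 9600 mm.
Top and bottom landings: 2 × 1500 = 3000 mm.
Total = 38196 + 9600 + 3000 = 50796 mm.
= 50.80 m.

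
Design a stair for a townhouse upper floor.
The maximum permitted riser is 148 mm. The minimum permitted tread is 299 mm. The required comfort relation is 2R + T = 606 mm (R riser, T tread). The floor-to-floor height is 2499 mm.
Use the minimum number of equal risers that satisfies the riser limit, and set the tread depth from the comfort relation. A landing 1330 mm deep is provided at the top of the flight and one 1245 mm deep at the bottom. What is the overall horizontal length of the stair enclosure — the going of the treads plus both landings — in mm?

7567 mm

⌈2499/148⌉ = 17 risers.
R = 2499 ÷ 17 = 147 mm.
T = 606 − 2·147 = 312 mm, which satisfies the 299 mm minimum.
Going = (17 − 1) × 312 = 4992 mm.
Enclosure = 4992 + 1330 + 1245 = 7567 mm.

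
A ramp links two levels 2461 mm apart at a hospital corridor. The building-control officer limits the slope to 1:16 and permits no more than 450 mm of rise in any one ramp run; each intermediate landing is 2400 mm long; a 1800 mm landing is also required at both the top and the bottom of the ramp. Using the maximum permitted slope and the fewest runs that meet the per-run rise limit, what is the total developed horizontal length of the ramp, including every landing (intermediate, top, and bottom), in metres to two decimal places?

54.98 m

⌈2461/450⌉ = 6 ramp runs. That means 5 intermediate landings.
Horizontal run for 2461 mm of rise at 1:16 is 2461 × 16 = 39376 mm.
Intermediate landings: 5 × 2400 = 12000 mm.
Top and bottom landings: 2 × 1800 = 3600 mm.
Total = 39376 + 12000 + 3600 = 54976 mm.
= 54.98 m.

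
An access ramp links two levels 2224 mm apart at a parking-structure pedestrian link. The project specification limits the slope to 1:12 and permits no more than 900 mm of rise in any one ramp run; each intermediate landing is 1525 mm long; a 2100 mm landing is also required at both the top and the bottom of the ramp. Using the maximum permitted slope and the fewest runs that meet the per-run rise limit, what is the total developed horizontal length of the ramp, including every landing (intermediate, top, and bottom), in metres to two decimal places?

⌈2224/900⌉ = 3 ramp runs. That means 2 intermediate landings.
Ramp run (horizontal) at 1:12: 2224 × 12 = 26688 mm.
Intermediate landings: 2 × 1525 = 3050 mm.
Top and bottom landings: 2 × 2100 = 4200 mm.
Total = 26688 + 3050 + 4200 = 33938 mm.
= 33.94 m.

33.94 m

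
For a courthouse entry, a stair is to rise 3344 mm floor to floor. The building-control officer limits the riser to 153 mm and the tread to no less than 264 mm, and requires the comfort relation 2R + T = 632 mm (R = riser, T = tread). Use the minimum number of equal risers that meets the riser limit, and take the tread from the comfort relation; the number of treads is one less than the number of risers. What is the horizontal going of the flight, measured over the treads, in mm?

6888 mm

⌈3344/153⌉ = 22 risers.
Riser R = 3344 / 22 = 152 mm, within the 153 mm limit.
From 2R + T = 632: T = 632 − 304 = 328 mm.
Treads = 22 − 1 = 21; going = 21 × 328 = 6888 mm.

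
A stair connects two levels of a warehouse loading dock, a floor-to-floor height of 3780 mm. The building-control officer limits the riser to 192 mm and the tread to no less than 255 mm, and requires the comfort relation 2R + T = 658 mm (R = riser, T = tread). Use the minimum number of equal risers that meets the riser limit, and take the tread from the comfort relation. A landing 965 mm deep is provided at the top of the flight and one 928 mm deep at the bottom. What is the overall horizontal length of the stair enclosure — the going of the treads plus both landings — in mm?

7213 mm

3780 / 192 = 19.69, so 20 risers are needed.
Riser R = 3780 / 20 = 189 mm, within the 192 mm limit.
Tread T = 658 − 2 × 189 = 280 mm (≥ 255 mm).
20 risers give 19 treads; going = 19 × 280 = 5320 mm.
Enclosure = 5320 + 965 + 928 = 7213 mm.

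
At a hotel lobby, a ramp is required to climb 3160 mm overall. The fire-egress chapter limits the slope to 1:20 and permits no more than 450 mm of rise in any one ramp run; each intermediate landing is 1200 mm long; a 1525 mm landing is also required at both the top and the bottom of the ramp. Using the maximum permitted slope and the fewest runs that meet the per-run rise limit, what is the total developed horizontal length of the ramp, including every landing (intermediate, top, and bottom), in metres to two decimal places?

At most 450 each: 3160/450 = 7.02, giving 8 ramp runs. That means 7 intermediate landings.
Horizontal run for 3160 mm of rise at 1:20 is 3160 × 20 = 63200 mm.
Intermediate landings: 7 × 1200 = 8400 mm.
Top and bottom landings: 2 × 1525 = 3050 mm.
Total = 63200 + 8400 + 3050 = 74650 mm.
= 74.65 m.

74.65 m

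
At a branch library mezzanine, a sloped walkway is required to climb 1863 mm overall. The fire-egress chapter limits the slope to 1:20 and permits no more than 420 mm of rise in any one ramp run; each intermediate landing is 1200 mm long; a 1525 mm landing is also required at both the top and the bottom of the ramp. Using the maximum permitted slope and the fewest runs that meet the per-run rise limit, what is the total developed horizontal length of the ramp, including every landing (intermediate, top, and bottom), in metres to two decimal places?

45.11 m

1863 / 420 = 4.44, so 5 ramp runs are needed. That means 4 intermediate landings.
Horizontal run for 1863 mm of rise at 1:20 is 1863 × 20 = 37260 mm.
Intermediate landings: 4 × 1200 = 4800 mm.
Top and bottom landings: 2 × 1525 = 3050 mm.
Total = 37260 + 4800 + 3050 = 45110 mm.
= 45.11 m.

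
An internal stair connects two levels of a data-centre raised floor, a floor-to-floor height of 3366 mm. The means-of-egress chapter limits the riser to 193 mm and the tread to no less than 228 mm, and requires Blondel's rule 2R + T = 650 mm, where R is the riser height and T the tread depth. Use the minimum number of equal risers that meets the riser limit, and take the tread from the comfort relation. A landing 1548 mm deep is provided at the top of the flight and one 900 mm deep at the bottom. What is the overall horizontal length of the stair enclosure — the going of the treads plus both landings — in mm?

7140 mm

3366 / 193 = 17.440 → round up to 18 risers.
R = 3366 ÷ 18 = 187 mm.
T = 650 − 2·187 = 276 mm, which satisfies the 228 mm minimum.
18 risers give 17 treads; going = 17 × 276 = 4692 mm.
Enclosure = 4692 + 1548 + 900 = 7140 mm.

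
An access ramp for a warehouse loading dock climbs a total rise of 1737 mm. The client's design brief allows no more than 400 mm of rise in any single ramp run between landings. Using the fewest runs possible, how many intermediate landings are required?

1737 / 400 = 4.34, so 5 ramp runs are needed.
5 runs are separated by 4 intermediate landings.

4 intermediate landings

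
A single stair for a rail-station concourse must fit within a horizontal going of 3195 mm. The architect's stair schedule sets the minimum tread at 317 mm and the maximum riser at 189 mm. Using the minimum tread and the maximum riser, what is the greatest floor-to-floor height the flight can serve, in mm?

Treads that fit: ⌊3195 / 317⌋ = 10.
Risers = treads + 1 = 11.
Maximum height = 11 × 189 = 2079 mm.

2079 mm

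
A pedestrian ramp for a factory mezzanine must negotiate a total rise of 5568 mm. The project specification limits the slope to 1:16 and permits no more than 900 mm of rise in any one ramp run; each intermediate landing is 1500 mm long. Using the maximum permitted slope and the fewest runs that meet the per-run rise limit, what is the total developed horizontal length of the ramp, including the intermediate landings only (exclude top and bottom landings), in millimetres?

5568 / 900 = 6.187 → round up to 7 ramp runs. That means 6 intermediate landings.
Ramp run (horizontal) at 1:16: 5568 × 16 = 89088 mm.
Intermediate landings: 6 × 1500 = 9000 mm.
Total developed length = 89088 + 9000 = 98088 mm.

98088 mm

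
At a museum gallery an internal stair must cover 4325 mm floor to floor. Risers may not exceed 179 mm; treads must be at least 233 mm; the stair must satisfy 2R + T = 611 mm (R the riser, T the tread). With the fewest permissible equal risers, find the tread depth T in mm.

265 mm

At most 179 each: 4325/179 = 24.16, giving 25 risers.
R = 4325 ÷ 25 = 173 mm.
T = 611 − 2·173 = 265 mm, which satisfies the 233 mm minimum.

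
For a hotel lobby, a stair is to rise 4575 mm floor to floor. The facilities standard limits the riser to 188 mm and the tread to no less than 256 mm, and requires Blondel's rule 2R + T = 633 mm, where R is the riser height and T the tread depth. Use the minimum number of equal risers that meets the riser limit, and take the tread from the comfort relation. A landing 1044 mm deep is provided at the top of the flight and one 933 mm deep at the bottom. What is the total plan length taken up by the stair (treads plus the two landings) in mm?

4575 / 188 = 24.34, so 25 risers are needed.
Each riser is 4575/25 = 183 mm (≤ 188 mm).
T = 633 − 2·183 = 267 mm, which satisfies the 256 mm minimum.
Going = (25 − 1) × 267 = 6408 mm.
Enclosure = 6408 + 1044 + 933 = 8385 mm.

8385 mm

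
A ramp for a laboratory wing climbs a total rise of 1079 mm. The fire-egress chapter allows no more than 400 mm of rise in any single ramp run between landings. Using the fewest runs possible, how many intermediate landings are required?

1079 / 400 = 2.70, so 3 ramp runs are needed.
3 runs are separated by 2 intermediate landings.

2 intermediate landings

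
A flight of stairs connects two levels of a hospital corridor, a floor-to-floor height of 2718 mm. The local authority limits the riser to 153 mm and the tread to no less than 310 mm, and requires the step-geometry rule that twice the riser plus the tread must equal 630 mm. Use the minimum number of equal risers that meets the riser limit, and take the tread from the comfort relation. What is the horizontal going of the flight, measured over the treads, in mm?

5576 mm

⌈2718/153⌉ = 18 risers.
Riser R = 2718 / 18 = 151 mm, within the 153 mm limit.
Tread T = 630 − 2 × 151 = 328 mm (≥ 310 mm).
18 risers give 17 treads; going = 17 × 328 = 5576 mm.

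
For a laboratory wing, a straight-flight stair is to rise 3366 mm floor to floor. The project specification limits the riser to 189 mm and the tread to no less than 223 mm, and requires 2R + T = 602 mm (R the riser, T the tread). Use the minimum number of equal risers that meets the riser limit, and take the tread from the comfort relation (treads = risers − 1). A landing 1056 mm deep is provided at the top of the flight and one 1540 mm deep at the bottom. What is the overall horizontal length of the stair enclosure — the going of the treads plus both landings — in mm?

3366 / 189 = 17.810 → round up to 18 risers.
R = 3366 ÷ 18 = 187 mm.
T = 602 − 2·187 = 228 mm, which satisfies the 223 mm minimum.
18 risers give 17 treads; going = 17 × 228 = 3876 mm.
Enclosure = 3876 + 1056 + 1540 = 6472 mm.

6472 mm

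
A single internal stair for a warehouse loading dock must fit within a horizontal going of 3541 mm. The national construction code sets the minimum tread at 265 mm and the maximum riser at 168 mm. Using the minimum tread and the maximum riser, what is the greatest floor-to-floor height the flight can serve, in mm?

3541 / 265 = 13.36, so 13 treads fit.
Risers = treads + 1 = 14.
Maximum height = 14 × 168 = 2352 mm.

2352 mm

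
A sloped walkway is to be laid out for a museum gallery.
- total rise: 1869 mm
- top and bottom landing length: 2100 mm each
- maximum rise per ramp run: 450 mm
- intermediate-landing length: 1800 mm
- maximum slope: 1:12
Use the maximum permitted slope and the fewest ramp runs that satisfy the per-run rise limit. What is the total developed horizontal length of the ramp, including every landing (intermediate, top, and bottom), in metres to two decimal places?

33.83 m

1869 / 450 = 4.153 → round up to 5 ramp runs. That means 4 intermediate landings.
Horizontal run for 1869 mm of rise at 1:12 is 1869 × 12 = 22428 mm.
4 intermediate landings contribute 4 × 1800 = 7200 mm.
Top and bottom landings: 2 × 2100 = 4200 mm.
Total = 22428 + 7200 + 4200 = 33828 mm.
= 33.83 m.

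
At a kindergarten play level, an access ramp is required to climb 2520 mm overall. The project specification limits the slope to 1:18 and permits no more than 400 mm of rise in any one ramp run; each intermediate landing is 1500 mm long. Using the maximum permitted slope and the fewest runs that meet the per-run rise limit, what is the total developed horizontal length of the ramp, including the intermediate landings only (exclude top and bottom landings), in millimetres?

54360 mm

2520 / 400 = 6.30, so 7 ramp runs are needed. That means 6 intermediate landings.
Horizontal run for 2520 mm of rise at 1:18 is 2520 × 18 = 45360 mm.
Intermediate landings: 6 × 1500 = 9000 mm.
Developed length = 45360 + 9000 = 54360 mm.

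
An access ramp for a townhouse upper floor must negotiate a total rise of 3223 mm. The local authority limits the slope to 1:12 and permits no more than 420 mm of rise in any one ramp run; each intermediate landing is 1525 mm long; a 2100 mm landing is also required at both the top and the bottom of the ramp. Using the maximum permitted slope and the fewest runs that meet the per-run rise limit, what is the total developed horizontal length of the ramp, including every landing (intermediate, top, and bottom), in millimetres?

53551 mm

3223 / 420 = 7.674 → round up to 8 ramp runs. That means 7 intermediate landings.
Ramp run (horizontal) at 1:12: 3223 × 12 = 38676 mm.
Intermediate landings: 7 × 1525 = 10675 mm.
Top and bottom landings: 2 × 2100 = 4200 mm.
Total = 38676 + 10675 + 4200 = 53551 mm.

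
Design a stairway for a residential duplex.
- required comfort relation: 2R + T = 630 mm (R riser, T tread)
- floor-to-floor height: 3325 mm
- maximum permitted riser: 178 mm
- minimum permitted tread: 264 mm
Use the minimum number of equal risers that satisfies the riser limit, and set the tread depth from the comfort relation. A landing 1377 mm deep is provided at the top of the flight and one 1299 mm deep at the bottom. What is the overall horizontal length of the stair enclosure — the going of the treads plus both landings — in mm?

⌈3325/178⌉ = 19 risers.
R = 3325 ÷ 19 = 175 mm.
From 2R + T = 630: T = 630 − 350 = 280 mm.
19 risers give 18 treads; going = 18 × 280 = 5040 mm.
Enclosure = 5040 + 1377 + 1299 = 7716 mm.

7716 mm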